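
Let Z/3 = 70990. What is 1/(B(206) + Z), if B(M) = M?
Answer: 1/213176 ≈ 4.6910e-6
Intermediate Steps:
Z = 212970 (Z = 3*70990 = 212970)
1/(B(206) + Z) = 1/(206 + 212970) = 1/213176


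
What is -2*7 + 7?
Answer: -7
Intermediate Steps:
-2*7 + 7 = -14 + 7 = -7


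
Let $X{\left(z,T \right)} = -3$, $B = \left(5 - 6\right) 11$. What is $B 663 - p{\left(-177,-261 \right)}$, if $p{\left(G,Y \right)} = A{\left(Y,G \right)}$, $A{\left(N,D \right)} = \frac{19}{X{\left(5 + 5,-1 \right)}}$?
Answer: $- \frac{21860}{3} \approx -7286.7$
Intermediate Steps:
$B = -11$ ($B = \left(5 - 6\right) 11 = \left(-1\right) 11 = -11$)
$A{\left(N,D \right)} = - \frac{19}{3}$ ($A{\left(N,D \right)} = \frac{19}{-3} = 19 \left(- \frac{1}{3}\right) = - \frac{19}{3}$)
$p{\left(G,Y \right)} = - \frac{19}{3}$
$B 663 - p{\left(-177,-261 \right)} = \left(-11\right) 663 - - \frac{19}{3} = -7293 + \frac{19}{3} = - \frac{21860}{3}$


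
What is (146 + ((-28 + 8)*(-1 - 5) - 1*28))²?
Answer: 56644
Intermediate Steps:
(146 + ((-28 + 8)*(-1 - 5) - 1*28))² = (146 + (-20*(-6) - 28))² = (146 + (120 - 28))² = (146 + 92)² = 238² = 56644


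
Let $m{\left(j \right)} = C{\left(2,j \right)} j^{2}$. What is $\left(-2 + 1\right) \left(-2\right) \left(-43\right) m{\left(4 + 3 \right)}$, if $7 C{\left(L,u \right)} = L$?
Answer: $-1204$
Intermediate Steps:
$C{\left(L,u \right)} = \frac{L}{7}$
$m{\left(j \right)} = \frac{2 j^{2}}{7}$ ($m{\left(j \right)} = \frac{1}{7} \cdot 2 j^{2} = \frac{2 j^{2}}{7}$)
$\left(-2 + 1\right) \left(-2\right) \left(-43\right) m{\left(4 + 3 \right)} = \left(-2 + 1\right) \left(-2\right) \left(-43\right) \frac{2 \left(4 + 3\right)^{2}}{7} = \left(-1\right) \left(-2\right) \left(-43\right) \frac{2 \cdot 7^{2}}{7} = 2 \left(-43\right) \frac{2}{7} \cdot 49 = \left(-86\right) 14 = -1204$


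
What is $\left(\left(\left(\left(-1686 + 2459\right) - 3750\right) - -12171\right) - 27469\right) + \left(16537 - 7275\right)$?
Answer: $-9013$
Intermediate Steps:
$\left(\left(\left(\left(-1686 + 2459\right) - 3750\right) - -12171\right) - 27469\right) + \left(16537 - 7275\right) = \left(\left(\left(773 - 3750\right) + 12171\right) - 27469\right) + 9262 = \left(\left(-2977 + 12171\right) - 27469\right) + 9262 = \left(9194 - 27469\right) + 9262 = -18275 + 9262 = -9013$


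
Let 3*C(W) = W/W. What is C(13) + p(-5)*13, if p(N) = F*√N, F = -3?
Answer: ⅓ - 39*I*√5 ≈ 0.33333 - 87.207*I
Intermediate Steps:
C(W) = ⅓ (C(W) = (W/W)/3 = (⅓)*1 = ⅓)
p(N) = -3*√N
C(13) + p(-5)*13 = ⅓ - 3*I*√5*13 = ⅓ - 39*I*√5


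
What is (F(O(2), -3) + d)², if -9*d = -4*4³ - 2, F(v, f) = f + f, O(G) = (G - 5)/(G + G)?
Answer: 4624/9 ≈ 513.78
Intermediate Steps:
O(G) = (-5 + G)/(2*G) (O(G) = (-5 + G)/((2*G)) = (-5 + G)*(1/(2*G)) = (-5 + G)/(2*G))
F(v, f) = 2*f
d = 86/3 (d = -(-4*4³ - 2)/9 = -(-4*64 - 2)/9 = -(-256 - 2)/9 = -⅑*(-258) = 86/3 ≈ 28.667)
(F(O(2), -3) + d)² = (2*(-3) + 86/3)² = (-6 + 86/3)² = (68/3)² = 4624/9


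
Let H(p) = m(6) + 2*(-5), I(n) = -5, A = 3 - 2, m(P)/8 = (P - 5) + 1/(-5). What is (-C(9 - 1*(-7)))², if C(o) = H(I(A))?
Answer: 324/25 ≈ 12.960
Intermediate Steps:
m(P) = -208/5 + 8*P (m(P) = 8*((P - 5) + 1/(-5)) = 8*((-5 + P) - ⅕) = 8*(-26/5 + P) = -208/5 + 8*P)
A = 1
H(p) = -18/5 (H(p) = (-208/5 + 8*6) + 2*(-5) = (-208/5 + 48) - 10 = 32/5 - 10 = -18/5)
C(o) = -18/5
(-C(9 - 1*(-7)))² = (-1*(-18/5))² = (18/5)² = 324/25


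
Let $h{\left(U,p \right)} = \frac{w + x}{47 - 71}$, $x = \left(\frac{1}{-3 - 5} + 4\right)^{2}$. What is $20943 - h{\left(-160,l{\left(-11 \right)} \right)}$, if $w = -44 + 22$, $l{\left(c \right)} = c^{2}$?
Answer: $\frac{10722667}{512} \approx 20943.0$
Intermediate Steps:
$x = \frac{961}{64}$ ($x = \left(\frac{1}{-8} + 4\right)^{2} = \left(- \frac{1}{8} + 4\right)^{2} = \left(\frac{31}{8}\right)^{2} = \frac{961}{64} \approx 15.016$)
$w = -22$
$h{\left(U,p \right)} = \frac{149}{512}$ ($h{\left(U,p \right)} = \frac{-22 + \frac{961}{64}}{47 - 71} = - \frac{447}{64 \left(-24\right)} = \left(- \frac{447}{64}\right) \left(- \frac{1}{24}\right) = \frac{149}{512}$)
$20943 - h{\left(-160,l{\left(-11 \right)} \right)} = 20943 - \frac{149}{512} = \frac{10722667}{512}$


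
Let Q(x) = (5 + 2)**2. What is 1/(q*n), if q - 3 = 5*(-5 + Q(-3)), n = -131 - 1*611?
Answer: -1/165466 ≈ -6.0435e-6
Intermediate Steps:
Q(x) = 49 (Q(x) = 7**2 = 49)
n = -742 (n = -131 - 611 = -742)
q = 223 (q = 3 + 5*(-5 + 49) = 3 + 5*44 = 3 + 220 = 223)
1/(q*n) = 1/(223*(-742)) = 1/(-165466) = -1/165466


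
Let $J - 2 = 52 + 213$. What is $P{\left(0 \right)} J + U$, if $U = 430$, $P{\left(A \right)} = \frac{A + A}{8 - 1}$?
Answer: $430$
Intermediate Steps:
$P{\left(A \right)} = \frac{2 A}{7}$
$J = 267$ ($J = 2 + \left(52 + 213\right) = 2 + 265 = 267$)
$P{\left(0 \right)} J + U = \frac{2}{7} \cdot 0 \cdot 267 + 430 = 0 \cdot 267 + 430 = 0 + 430 = 430$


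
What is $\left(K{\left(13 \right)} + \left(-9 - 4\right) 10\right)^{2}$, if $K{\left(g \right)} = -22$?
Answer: $23104$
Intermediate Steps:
$\left(K{\left(13 \right)} + \left(-9 - 4\right) 10\right)^{2} = \left(-22 + \left(-9 - 4\right) 10\right)^{2} = \left(-22 - 130\right)^{2} = \left(-152\right)^{2} = 23104$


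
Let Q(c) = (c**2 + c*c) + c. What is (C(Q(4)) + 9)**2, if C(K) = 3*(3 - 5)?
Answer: 9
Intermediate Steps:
Q(c) = c + 2*c**2 (Q(c) = (c**2 + c**2) + c = 2*c**2 + c = c + 2*c**2)
C(K) = -6 (C(K) = 3*(-2) = -6)
(C(Q(4)) + 9)**2 = (-6 + 9)**2 = 3**2 = 9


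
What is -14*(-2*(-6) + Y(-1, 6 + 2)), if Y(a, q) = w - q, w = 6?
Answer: -140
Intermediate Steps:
Y(a, q) = 6 - q
-14*(-2*(-6) + Y(-1, 6 + 2)) = -14*(-2*(-6) + (6 - (6 + 2))) = -14*(12 + (6 - 1*8)) = -14*(12 + (6 - 8)) = -14*(12 - 2) = -14*10 = -140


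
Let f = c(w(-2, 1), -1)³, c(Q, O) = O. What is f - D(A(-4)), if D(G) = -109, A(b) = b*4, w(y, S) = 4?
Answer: 108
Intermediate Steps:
A(b) = 4*b
f = -1 (f = (-1)³ = -1)
f - D(A(-4)) = -1 - 1*(-109) = -1 + 109 = 108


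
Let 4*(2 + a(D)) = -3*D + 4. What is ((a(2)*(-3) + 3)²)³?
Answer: 85766121/64 ≈ 1.3401e+6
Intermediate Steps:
a(D) = -1 - 3*D/4 (a(D) = -2 + (-3*D + 4)/4 = -2 + (4 - 3*D)/4 = -2 + (1 - 3*D/4) = -1 - 3*D/4)
((a(2)*(-3) + 3)²)³ = (((-1 - ¾*2)*(-3) + 3)²)³ = (((-1 - 3/2)*(-3) + 3)²)³ = ((-5/2*(-3) + 3)²)³ = ((15/2 + 3)²)³ = ((21/2)²)³ = (441/4)³ = 85766121/64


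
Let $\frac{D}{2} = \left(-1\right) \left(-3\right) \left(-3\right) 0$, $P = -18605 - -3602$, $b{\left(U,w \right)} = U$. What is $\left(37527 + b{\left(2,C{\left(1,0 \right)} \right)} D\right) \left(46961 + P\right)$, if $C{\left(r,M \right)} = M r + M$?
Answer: $1199287866$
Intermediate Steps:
$C{\left(r,M \right)} = M + M r$
$P = -15003$ ($P = -18605 + 3602 = -15003$)
$D = 0$ ($D = 2 \left(-1\right) \left(-3\right) \left(-3\right) 0 = 2 \cdot 3 \left(-3\right) 0 = 2 \left(\left(-9\right) 0\right) = 2 \cdot 0 = 0$)
$\left(37527 + b{\left(2,C{\left(1,0 \right)} \right)} D\right) \left(46961 + P\right) = \left(37527 + 2 \cdot 0\right) \left(46961 - 15003\right) = \left(37527 + 0\right) 31958 = 37527 \cdot 31958 = 1199287866$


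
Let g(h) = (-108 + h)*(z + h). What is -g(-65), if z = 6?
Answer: -10207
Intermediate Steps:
g(h) = (-108 + h)*(6 + h)
-g(-65) = -(-648 + (-65)² - 102*(-65)) = -(-648 + 4225 + 6630) = -1*10207 = -10207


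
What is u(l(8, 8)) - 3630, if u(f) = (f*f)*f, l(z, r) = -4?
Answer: -3694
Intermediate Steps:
u(f) = f³ (u(f) = f²*f = f³)
u(l(8, 8)) - 3630 = (-4)³ - 3630 = -64 - 3630 = -3694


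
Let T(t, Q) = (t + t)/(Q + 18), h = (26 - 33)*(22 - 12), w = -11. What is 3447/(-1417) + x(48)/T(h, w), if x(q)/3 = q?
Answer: -68247/7085 ≈ -9.6326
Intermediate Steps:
x(q) = 3*q
h = -70 (h = -7*10 = -70)
T(t, Q) = 2*t/(18 + Q) (T(t, Q) = (2*t)/(18 + Q) = 2*t/(18 + Q))
3447/(-1417) + x(48)/T(h, w) = 3447/(-1417) + (3*48)/((2*(-70)/(18 - 11))) = 3447*(-1/1417) + 144/((2*(-70)/7)) = -3447/1417 + 144/((2*(-70)*(⅐))) = -3447/1417 + 144/(-20) = -3447/1417 + 144*(-1/20) = -3447/1417 - 36/5 = -68247/7085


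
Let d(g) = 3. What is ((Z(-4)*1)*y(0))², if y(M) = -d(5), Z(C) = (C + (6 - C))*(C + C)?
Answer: 20736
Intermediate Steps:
Z(C) = 12*C (Z(C) = 6*(2*C) = 12*C)
y(M) = -3 (y(M) = -1*3 = -3)
((Z(-4)*1)*y(0))² = (((12*(-4))*1)*(-3))² = (-48*1*(-3))² = (-48*(-3))² = 144² = 20736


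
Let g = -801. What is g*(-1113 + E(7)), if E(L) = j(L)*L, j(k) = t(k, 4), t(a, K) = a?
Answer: 852264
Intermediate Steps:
j(k) = k
E(L) = L**2 (E(L) = L*L = L**2)
g*(-1113 + E(7)) = -801*(-1113 + 7**2) = -801*(-1113 + 49) = -801*(-1064) = 852264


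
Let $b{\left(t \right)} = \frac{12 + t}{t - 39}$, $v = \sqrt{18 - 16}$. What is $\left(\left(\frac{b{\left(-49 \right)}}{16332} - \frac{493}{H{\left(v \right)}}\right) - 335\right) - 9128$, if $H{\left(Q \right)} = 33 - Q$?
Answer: $- \frac{14806989660581}{1562253792} - \frac{493 \sqrt{2}}{1087} \approx -9478.6$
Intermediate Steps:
$v = \sqrt{2} \approx 1.4142$
$b{\left(t \right)} = \frac{12 + t}{-39 + t}$
$\left(\left(\frac{b{\left(-49 \right)}}{16332} - \frac{493}{H{\left(v \right)}}\right) - 335\right) - 9128 = \left(\left(\frac{\frac{1}{-39 - 49} \left(12 - 49\right)}{16332} - \frac{493}{33 - \sqrt{2}}\right) - 335\right) - 9128 = \left(\left(\frac{1}{-88} \left(-37\right) \frac{1}{16332} - \frac{493}{33 - \sqrt{2}}\right) - 335\right) - 9128 = \left(\left(\left(- \frac{1}{88}\right) \left(-37\right) \frac{1}{16332} - \frac{493}{33 - \sqrt{2}}\right) - 335\right) - 9128 = \left(\left(\frac{37}{88} \cdot \frac{1}{16332} - \frac{493}{33 - \sqrt{2}}\right) - 335\right) - 9128 = \left(\left(\frac{37}{1437216} - \frac{493}{33 - \sqrt{2}}\right) - 335\right) - 9128 = \left(- \frac{481467323}{1437216} - \frac{493}{33 - \sqrt{2}}\right) - 9128 = - \frac{13600374971}{1437216} - \frac{493}{33 - \sqrt{2}}$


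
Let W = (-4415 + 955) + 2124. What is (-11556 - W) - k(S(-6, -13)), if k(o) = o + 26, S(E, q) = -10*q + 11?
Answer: -10387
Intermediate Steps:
W = -1336 (W = -3460 + 2124 = -1336)
S(E, q) = 11 - 10*q
k(o) = 26 + o
(-11556 - W) - k(S(-6, -13)) = (-11556 - 1*(-1336)) - (26 + (11 - 10*(-13))) = (-11556 + 1336) - (26 + (11 + 130)) = -10220 - (26 + 141) = -10220 - 1*167 = -10220 - 167 = -10387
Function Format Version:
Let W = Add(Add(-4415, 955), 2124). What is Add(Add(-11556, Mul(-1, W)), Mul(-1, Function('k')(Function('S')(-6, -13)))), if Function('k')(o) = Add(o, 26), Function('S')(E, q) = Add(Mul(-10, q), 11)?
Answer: -10387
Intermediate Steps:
W = -1336 (W = Add(-3460, 2124) = -1336)
Function('S')(E, q) = Add(11, Mul(-10, q))
Function('k')(o) = Add(26, o)
Add(Add(-11556, Mul(-1, W)), Mul(-1, Function('k')(Function('S')(-6, -13)))) = Add(Add(-11556, Mul(-1, -1336)), Mul(-1, Add(26, Add(11, Mul(-10, -13))))) = Add(Add(-11556, 1336), Mul(-1, Add(26, Add(11, 130)))) = Add(-10220, Mul(-1, Add(26, 141))) = Add(-10220, Mul(-1, 167)) = Add(-10220, -167) = -10387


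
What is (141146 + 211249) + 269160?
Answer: 621555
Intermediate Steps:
(141146 + 211249) + 269160 = 352395 + 269160 = 621555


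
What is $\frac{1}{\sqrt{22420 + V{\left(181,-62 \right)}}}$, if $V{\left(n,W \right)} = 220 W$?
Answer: $\frac{\sqrt{2195}}{4390} \approx 0.010672$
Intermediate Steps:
$\frac{1}{\sqrt{22420 + V{\left(181,-62 \right)}}} = \frac{1}{\sqrt{22420 + 220 \left(-62\right)}} = \frac{1}{\sqrt{22420 - 13640}} = \frac{1}{\sqrt{8780}} = \frac{1}{2 \sqrt{2195}} = \frac{\sqrt{2195}}{4390}$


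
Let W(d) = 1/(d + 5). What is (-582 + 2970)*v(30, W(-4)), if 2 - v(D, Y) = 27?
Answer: -59700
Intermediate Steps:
W(d) = 1/(5 + d)
v(D, Y) = -25 (v(D, Y) = 2 - 1*27 = 2 - 27 = -25)
(-582 + 2970)*v(30, W(-4)) = (-582 + 2970)*(-25) = 2388*(-25) = -59700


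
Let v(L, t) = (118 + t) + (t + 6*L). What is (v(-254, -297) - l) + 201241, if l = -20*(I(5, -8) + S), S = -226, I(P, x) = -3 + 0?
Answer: 194661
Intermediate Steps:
I(P, x) = -3
v(L, t) = 118 + 2*t + 6*L
l = 4580 (l = -20*(-3 - 226) = -20*(-229) = 4580)
(v(-254, -297) - l) + 201241 = ((118 + 2*(-297) + 6*(-254)) - 1*4580) + 201241 = ((118 - 594 - 1524) - 4580) + 201241 = (-2000 - 4580) + 201241 = -6580 + 201241 = 194661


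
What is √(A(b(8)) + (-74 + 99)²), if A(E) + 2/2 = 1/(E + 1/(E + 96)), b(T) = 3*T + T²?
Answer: 2*√40906011722/16193 ≈ 24.980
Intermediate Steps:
b(T) = T² + 3*T
A(E) = -1 + 1/(E + 1/(96 + E)) (A(E) = -1 + 1/(E + 1/(E + 96)) = -1 + 1/(E + 1/(96 + E)))
√(A(b(8)) + (-74 + 99)²) = √((95 - (8*(3 + 8))² - 760*(3 + 8))/(1 + (8*(3 + 8))² + 96*(8*(3 + 8))) + (-74 + 99)²) = √((95 - (8*11)² - 760*11)/(1 + (8*11)² + 96*(8*11)) + 25²) = √((95 - 1*88² - 95*88)/(1 + 88² + 96*88) + 625) = √((95 - 1*7744 - 8360)/(1 + 7744 + 8448) + 625) = √((95 - 7744 - 8360)/16193 + 625) = √((1/16193)*(-16009) + 625) = √(-16009/16193 + 625) = √(10104616/16193) = 2*√40906011722/16193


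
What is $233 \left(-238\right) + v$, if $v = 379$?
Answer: $-55075$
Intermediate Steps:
$233 \left(-238\right) + v = 233 \left(-238\right) + 379 = -55454 + 379 = -55075$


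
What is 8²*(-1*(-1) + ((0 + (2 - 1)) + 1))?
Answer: 192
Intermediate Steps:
8²*(-1*(-1) + ((0 + (2 - 1)) + 1)) = 64*(1 + ((0 + 1) + 1)) = 64*(1 + (1 + 1)) = 64*(1 + 2) = 64*3 = 192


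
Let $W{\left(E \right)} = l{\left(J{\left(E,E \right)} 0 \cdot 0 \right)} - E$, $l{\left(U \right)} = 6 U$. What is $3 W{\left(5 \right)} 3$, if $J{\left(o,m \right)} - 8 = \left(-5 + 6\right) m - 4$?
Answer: $-45$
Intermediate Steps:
$J{\left(o,m \right)} = 4 + m$ ($J{\left(o,m \right)} = 8 + \left(\left(-5 + 6\right) m - 4\right) = 8 + \left(1 m - 4\right) = 8 + \left(m - 4\right) = 8 + \left(-4 + m\right) = 4 + m$)
$W{\left(E \right)} = - E$ ($W{\left(E \right)} = 6 \left(4 + E\right) 0 \cdot 0 - E = 6 \cdot 0 \cdot 0 - E = 6 \cdot 0 - E = 0 - E = - E$)
$3 W{\left(5 \right)} 3 = 3 \left(\left(-1\right) 5\right) 3 = 3 \left(-5\right) 3 = \left(-15\right) 3 = -45$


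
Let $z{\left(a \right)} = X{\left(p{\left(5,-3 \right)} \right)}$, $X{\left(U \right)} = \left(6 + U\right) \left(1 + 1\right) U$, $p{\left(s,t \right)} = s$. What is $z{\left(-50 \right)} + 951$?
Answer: $1061$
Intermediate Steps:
$X{\left(U \right)} = U \left(12 + 2 U\right)$ ($X{\left(U \right)} = \left(6 + U\right) 2 U = \left(12 + 2 U\right) U = U \left(12 + 2 U\right)$)
$z{\left(a \right)} = 110$ ($z{\left(a \right)} = 2 \cdot 5 \left(6 + 5\right) = 2 \cdot 5 \cdot 11 = 110$)
$z{\left(-50 \right)} + 951 = 110 + 951 = 1061$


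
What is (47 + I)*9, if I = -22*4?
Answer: -369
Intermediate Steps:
I = -88
(47 + I)*9 = (47 - 88)*9 = -41*9 = -369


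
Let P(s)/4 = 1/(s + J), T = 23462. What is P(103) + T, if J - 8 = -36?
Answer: 1759654/75 ≈ 23462.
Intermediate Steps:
J = -28 (J = 8 - 36 = -28)
P(s) = 4/(-28 + s) (P(s) = 4/(s - 28) = 4/(-28 + s))
P(103) + T = 4/(-28 + 103) + 23462 = 4/75 + 23462 = 1759654/75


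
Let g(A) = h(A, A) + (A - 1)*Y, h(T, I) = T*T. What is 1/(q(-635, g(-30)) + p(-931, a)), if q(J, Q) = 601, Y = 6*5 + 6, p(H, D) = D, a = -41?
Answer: 1/560 ≈ 0.0017857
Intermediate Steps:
h(T, I) = T**2
Y = 36 (Y = 30 + 6 = 36)
g(A) = -36 + A**2 + 36*A (g(A) = A**2 + (A - 1)*36 = A**2 + (-1 + A)*36 = A**2 + (-36 + 36*A) = -36 + A**2 + 36*A)
1/(q(-635, g(-30)) + p(-931, a)) = 1/(601 - 41) = 1/560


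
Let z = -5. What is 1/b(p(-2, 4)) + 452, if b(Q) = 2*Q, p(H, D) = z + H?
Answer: 6327/14 ≈ 451.93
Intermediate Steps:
p(H, D) = -5 + H
1/b(p(-2, 4)) + 452 = 1/(2*(-5 - 2)) + 452 = 1/(2*(-7)) + 452 = 1/(-14) + 452 = -1/14 + 452 = 6327/14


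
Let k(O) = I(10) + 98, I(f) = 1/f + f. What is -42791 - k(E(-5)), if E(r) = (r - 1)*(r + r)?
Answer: -428991/10 ≈ -42899.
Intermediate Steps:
I(f) = f + 1/f
E(r) = 2*r*(-1 + r) (E(r) = (-1 + r)*(2*r) = 2*r*(-1 + r))
k(O) = 1081/10 (k(O) = (10 + 1/10) + 98 = (10 + ⅒) + 98 = 101/10 + 98 = 1081/10)
-42791 - k(E(-5)) = -42791 - 1*1081/10 = -42791 - 1081/10 = -428991/10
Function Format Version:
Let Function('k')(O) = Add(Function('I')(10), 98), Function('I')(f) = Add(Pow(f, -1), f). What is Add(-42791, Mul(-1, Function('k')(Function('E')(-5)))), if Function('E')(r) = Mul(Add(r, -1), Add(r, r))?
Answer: Rational(-428991, 10) ≈ -42899.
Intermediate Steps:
Function('I')(f) = Add(f, Pow(f, -1))
Function('E')(r) = Mul(2, r, Add(-1, r)) (Function('E')(r) = Mul(Add(-1, r), Mul(2, r)) = Mul(2, r, Add(-1, r)))
Function('k')(O) = Rational(1081, 10) (Function('k')(O) = Add(Add(10, Pow(10, -1)), 98) = Add(Add(10, Rational(1, 10)), 98) = Add(Rational(101, 10), 98) = Rational(1081, 10))
Add(-42791, Mul(-1, Function('k')(Function('E')(-5)))) = Add(-42791, Mul(-1, Rational(1081, 10))) = Add(-42791, Rational(-1081, 10)) = Rational(-428991, 10)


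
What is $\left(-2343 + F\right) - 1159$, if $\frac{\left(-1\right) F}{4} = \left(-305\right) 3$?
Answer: $158$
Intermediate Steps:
$F = 3660$ ($F = - 4 \left(\left(-305\right) 3\right) = \left(-4\right) \left(-915\right) = 3660$)
$\left(-2343 + F\right) - 1159 = \left(-2343 + 3660\right) - 1159 = 1317 - 1159 = 158$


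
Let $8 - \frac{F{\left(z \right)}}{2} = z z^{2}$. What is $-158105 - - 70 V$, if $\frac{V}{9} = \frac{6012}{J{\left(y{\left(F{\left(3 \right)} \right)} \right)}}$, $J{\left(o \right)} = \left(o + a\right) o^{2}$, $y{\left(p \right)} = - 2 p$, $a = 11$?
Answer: $- \frac{3310244675}{20938} \approx -1.581 \cdot 10^{5}$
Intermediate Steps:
$F{\left(z \right)} = 16 - 2 z^{3}$ ($F{\left(z \right)} = 16 - 2 z z^{2} = 16 - 2 z^{3}$)
$J{\left(o \right)} = o^{2} \left(11 + o\right)$ ($J{\left(o \right)} = \left(o + 11\right) o^{2} = \left(11 + o\right) o^{2} = o^{2} \left(11 + o\right)$)
$V = \frac{4509}{41876}$ ($V = 9 \frac{6012}{\left(- 2 \left(16 - 2 \cdot 3^{3}\right)\right)^{2} \left(11 - 2 \left(16 - 2 \cdot 3^{3}\right)\right)} = 9 \frac{6012}{\left(- 2 \left(16 - 54\right)\right)^{2} \left(11 - 2 \left(16 - 54\right)\right)} = 9 \frac{6012}{\left(\left(-2\right) \left(-38\right)\right)^{2} \left(11 - -76\right)} = 9 \frac{6012}{76^{2} \left(11 + 76\right)} = 9 \frac{6012}{5776 \cdot 87} = 9 \cdot \frac{6012}{502512} = 9 \cdot 6012 \cdot \frac{1}{502512} = 9 \cdot \frac{501}{41876} = \frac{4509}{41876} \approx 0.10768$)
$-158105 - - 70 V = -158105 - \left(-70\right) \frac{4509}{41876} = -158105 - - \frac{157815}{20938} = -158105 + \frac{157815}{20938} = - \frac{3310244675}{20938}$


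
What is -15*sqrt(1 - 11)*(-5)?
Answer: 75*I*sqrt(10) ≈ 237.17*I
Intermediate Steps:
-15*sqrt(1 - 11)*(-5) = -15*I*sqrt(10)*(-5) = 75*I*sqrt(10)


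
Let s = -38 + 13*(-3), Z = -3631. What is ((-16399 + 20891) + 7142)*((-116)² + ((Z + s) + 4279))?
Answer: 163190118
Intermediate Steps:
s = -77 (s = -38 - 39 = -77)
((-16399 + 20891) + 7142)*((-116)² + ((Z + s) + 4279)) = ((-16399 + 20891) + 7142)*((-116)² + ((-3631 - 77) + 4279)) = (4492 + 7142)*(13456 + (-3708 + 4279)) = 11634*(13456 + 571) = 11634*14027 = 163190118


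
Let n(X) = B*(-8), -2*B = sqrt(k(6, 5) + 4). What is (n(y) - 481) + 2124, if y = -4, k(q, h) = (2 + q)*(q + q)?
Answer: 1683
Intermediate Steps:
k(q, h) = 2*q*(2 + q) (k(q, h) = (2 + q)*(2*q) = 2*q*(2 + q))
B = -5 (B = -sqrt(2*6*(2 + 6) + 4)/2 = -sqrt(2*6*8 + 4)/2 = -sqrt(96 + 4)/2 = -sqrt(100)/2 = -1/2*10 = -5)
n(X) = 40 (n(X) = -5*(-8) = 40)
(n(y) - 481) + 2124 = (40 - 481) + 2124 = -441 + 2124 = 1683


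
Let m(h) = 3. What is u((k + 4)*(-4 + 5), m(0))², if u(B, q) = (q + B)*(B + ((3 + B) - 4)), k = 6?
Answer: 61009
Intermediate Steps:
u(B, q) = (-1 + 2*B)*(B + q) (u(B, q) = (B + q)*(B + (-1 + B)) = (B + q)*(-1 + 2*B) = (-1 + 2*B)*(B + q))
u((k + 4)*(-4 + 5), m(0))² = (-(6 + 4)*(-4 + 5) - 1*3 + 2*((6 + 4)*(-4 + 5))² + 2*((6 + 4)*(-4 + 5))*3)² = (-10 - 3 + 2*(10*1)² + 2*(10*1)*3)² = (-1*10 - 3 + 2*10² + 2*10*3)² = (-10 - 3 + 2*100 + 60)² = (-10 - 3 + 200 + 60)² = 247² = 61009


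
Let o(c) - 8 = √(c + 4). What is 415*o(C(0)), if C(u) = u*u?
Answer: 4150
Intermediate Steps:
C(u) = u²
o(c) = 8 + √(4 + c) (o(c) = 8 + √(c + 4) = 8 + √(4 + c))
415*o(C(0)) = 415*(8 + √(4 + 0²)) = 415*(8 + √(4 + 0)) = 415*(8 + √4) = 415*(8 + 2) = 415*10 = 4150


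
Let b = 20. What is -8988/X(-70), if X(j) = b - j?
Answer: -1498/15 ≈ -99.867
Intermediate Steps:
X(j) = 20 - j
-8988/X(-70) = -8988/(20 - 1*(-70)) = -8988/(20 + 70) = -8988/90 = -8988*1/90 = -1498/15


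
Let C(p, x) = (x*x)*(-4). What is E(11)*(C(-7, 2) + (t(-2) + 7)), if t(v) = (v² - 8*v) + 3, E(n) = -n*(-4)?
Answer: 616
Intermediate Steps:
C(p, x) = -4*x² (C(p, x) = x²*(-4) = -4*x²)
E(n) = 4*n
t(v) = 3 + v² - 8*v
E(11)*(C(-7, 2) + (t(-2) + 7)) = (4*11)*(-4*2² + ((3 + (-2)² - 8*(-2)) + 7)) = 44*(-4*4 + ((3 + 4 + 16) + 7)) = 44*(-16 + (23 + 7)) = 44*(-16 + 30) = 44*14 = 616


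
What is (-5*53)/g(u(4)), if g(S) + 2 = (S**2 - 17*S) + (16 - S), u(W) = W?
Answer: 265/42 ≈ 6.3095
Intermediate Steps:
g(S) = 14 + S**2 - 18*S (g(S) = -2 + ((S**2 - 17*S) + (16 - S)) = -2 + (16 + S**2 - 18*S) = 14 + S**2 - 18*S)
(-5*53)/g(u(4)) = (-5*53)/(14 + 4**2 - 18*4) = -265/(14 + 16 - 72) = -265/(-42) = -265*(-1/42) = 265/42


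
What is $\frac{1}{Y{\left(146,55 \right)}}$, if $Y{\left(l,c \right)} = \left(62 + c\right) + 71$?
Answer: $\frac{1}{188} \approx 0.0053191$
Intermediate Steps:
$Y{\left(l,c \right)} = 133 + c$
$\frac{1}{Y{\left(146,55 \right)}} = \frac{1}{133 + 55} = \frac{1}{188}$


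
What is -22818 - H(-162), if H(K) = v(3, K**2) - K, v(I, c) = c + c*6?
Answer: -206688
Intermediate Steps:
v(I, c) = 7*c (v(I, c) = c + 6*c = 7*c)
H(K) = -K + 7*K**2 (H(K) = 7*K**2 - K = -K + 7*K**2)
-22818 - H(-162) = -22818 - (-162)*(-1 + 7*(-162)) = -22818 - (-162)*(-1 - 1134) = -22818 - (-162)*(-1135) = -22818 - 1*183870 = -22818 - 183870 = -206688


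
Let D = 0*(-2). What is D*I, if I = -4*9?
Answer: 0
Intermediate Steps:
D = 0
I = -36
D*I = 0*(-36) = 0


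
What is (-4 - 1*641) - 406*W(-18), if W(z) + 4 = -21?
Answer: 9505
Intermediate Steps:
W(z) = -25 (W(z) = -4 - 21 = -25)
(-4 - 1*641) - 406*W(-18) = (-4 - 1*641) - 406*(-25) = (-4 - 641) + 10150 = -645 + 10150 = 9505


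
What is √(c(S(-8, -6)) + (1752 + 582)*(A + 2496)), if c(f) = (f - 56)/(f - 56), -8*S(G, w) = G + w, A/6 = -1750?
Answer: I*√18681335 ≈ 4322.2*I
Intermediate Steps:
A = -10500 (A = 6*(-1750) = -10500)
S(G, w) = -G/8 - w/8 (S(G, w) = -(G + w)/8 = -G/8 - w/8)
c(f) = 1 (c(f) = (-56 + f)/(-56 + f) = 1)
√(c(S(-8, -6)) + (1752 + 582)*(A + 2496)) = √(1 + (1752 + 582)*(-10500 + 2496)) = √(1 + 2334*(-8004)) = √(1 - 18681336) = √(-18681335) = I*√18681335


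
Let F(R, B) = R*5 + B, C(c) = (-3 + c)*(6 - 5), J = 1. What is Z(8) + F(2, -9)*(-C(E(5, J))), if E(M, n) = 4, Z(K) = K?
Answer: 7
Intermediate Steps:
C(c) = -3 + c (C(c) = (-3 + c)*1 = -3 + c)
F(R, B) = B + 5*R (F(R, B) = 5*R + B = B + 5*R)
Z(8) + F(2, -9)*(-C(E(5, J))) = 8 + (-9 + 5*2)*(-(-3 + 4)) = 8 + (-9 + 10)*(-1*1) = 8 + 1*(-1) = 8 - 1 = 7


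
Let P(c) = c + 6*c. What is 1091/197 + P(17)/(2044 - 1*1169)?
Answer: 139724/24625 ≈ 5.6741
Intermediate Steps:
P(c) = 7*c
1091/197 + P(17)/(2044 - 1*1169) = 1091/197 + (7*17)/(2044 - 1*1169) = 1091*(1/197) + 119/(2044 - 1169) = 1091/197 + 119/875 = 1091/197 + 119*(1/875) = 1091/197 + 17/125 = 139724/24625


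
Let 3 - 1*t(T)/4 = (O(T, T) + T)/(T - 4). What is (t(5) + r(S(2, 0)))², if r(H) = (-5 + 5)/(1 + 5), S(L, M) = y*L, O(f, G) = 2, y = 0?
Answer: 256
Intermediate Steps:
t(T) = 12 - 4*(2 + T)/(-4 + T) (t(T) = 12 - 4*(2 + T)/(T - 4) = 12 - 4*(2 + T)/(-4 + T))
S(L, M) = 0 (S(L, M) = 0*L = 0)
r(H) = 0 (r(H) = 0/6 = 0*(⅙) = 0)
(t(5) + r(S(2, 0)))² = (8*(-7 + 5)/(-4 + 5) + 0)² = (8*(-2)/1 + 0)² = (8*1*(-2) + 0)² = (-16 + 0)² = (-16)² = 256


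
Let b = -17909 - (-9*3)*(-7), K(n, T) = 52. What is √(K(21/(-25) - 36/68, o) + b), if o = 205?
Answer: I*√18046 ≈ 134.34*I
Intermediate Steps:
b = -18098 (b = -17909 - (-27)*(-7) = -17909 - 1*189 = -17909 - 189 = -18098)
√(K(21/(-25) - 36/68, o) + b) = √(52 - 18098) = √(-18046) = I*√18046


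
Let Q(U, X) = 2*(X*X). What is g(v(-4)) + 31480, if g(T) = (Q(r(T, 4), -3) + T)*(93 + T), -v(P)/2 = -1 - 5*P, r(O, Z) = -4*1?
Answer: 30380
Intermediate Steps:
r(O, Z) = -4
v(P) = 2 + 10*P (v(P) = -2*(-1 - 5*P) = 2 + 10*P)
Q(U, X) = 2*X**2
g(T) = (18 + T)*(93 + T) (g(T) = (2*(-3)**2 + T)*(93 + T) = (2*9 + T)*(93 + T) = (18 + T)*(93 + T))
g(v(-4)) + 31480 = (1674 + (2 + 10*(-4))**2 + 111*(2 + 10*(-4))) + 31480 = (1674 + (2 - 40)**2 + 111*(2 - 40)) + 31480 = (1674 + (-38)**2 + 111*(-38)) + 31480 = (1674 + 1444 - 4218) + 31480 = -1100 + 31480 = 30380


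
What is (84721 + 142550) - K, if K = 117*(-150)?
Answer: 244821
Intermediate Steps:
K = -17550
(84721 + 142550) - K = (84721 + 142550) - 1*(-17550) = 227271 + 17550 = 244821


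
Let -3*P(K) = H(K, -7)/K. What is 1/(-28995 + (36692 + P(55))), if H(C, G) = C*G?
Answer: 3/23098 ≈ 0.00012988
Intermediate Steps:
P(K) = 7/3 (P(K) = -K*(-7)/(3*K) = -(-7*K)/(3*K) = -⅓*(-7) = 7/3)
1/(-28995 + (36692 + P(55))) = 1/(-28995 + (36692 + 7/3)) = 1/(-28995 + 110083/3) = 1/(23098/3) = 3/23098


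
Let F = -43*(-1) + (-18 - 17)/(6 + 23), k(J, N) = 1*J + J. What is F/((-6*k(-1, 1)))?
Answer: 101/29 ≈ 3.4828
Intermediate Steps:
k(J, N) = 2*J (k(J, N) = J + J = 2*J)
F = 1212/29 (F = 43 - 35/29 = 1212/29 ≈ 41.793)
F/((-6*k(-1, 1))) = 1212/(29*((-12*(-1)))) = 1212/(29*((-6*(-2)))) = (1212/29)/12 = (1212/29)*(1/12) = 101/29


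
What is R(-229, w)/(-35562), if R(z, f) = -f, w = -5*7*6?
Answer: -35/5927 ≈ -0.0059052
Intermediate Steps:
w = -210 (w = -35*6 = -210)
R(-229, w)/(-35562) = -1*(-210)/(-35562) = 210*(-1/35562) = -35/5927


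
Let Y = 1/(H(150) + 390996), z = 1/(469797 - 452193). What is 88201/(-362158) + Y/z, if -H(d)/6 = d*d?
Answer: -450102049/2575305538 ≈ -0.17478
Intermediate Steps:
z = 1/17604 ≈ 5.6805e-5
H(d) = -6*d**2 (H(d) = -6*d*d = -6*d**2)
Y = 1/255996 (Y = 1/(-6*150**2 + 390996) = 1/(-6*22500 + 390996) = 1/(-135000 + 390996) = 1/255996 ≈ 3.9063e-6)
88201/(-362158) + Y/z = 88201/(-362158) + 1/(255996*(1/17604)) = 88201*(-1/362158) + (1/255996)*17604 = -88201/362158 + 489/7111 = -450102049/2575305538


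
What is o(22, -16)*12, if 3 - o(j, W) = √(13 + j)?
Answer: 36 - 12*√35 ≈ -34.993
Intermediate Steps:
o(j, W) = 3 - √(13 + j)
o(22, -16)*12 = (3 - √(13 + 22))*12 = (3 - √35)*12 = 36 - 12*√35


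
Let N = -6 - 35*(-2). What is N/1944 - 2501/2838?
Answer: -195013/229878 ≈ -0.84833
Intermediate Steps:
N = 64 (N = -6 + 70 = 64)
N/1944 - 2501/2838 = 64/1944 - 2501/2838 = 64*(1/1944) - 2501*1/2838 = 8/243 - 2501/2838 = -195013/229878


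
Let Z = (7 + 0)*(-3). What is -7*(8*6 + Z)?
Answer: -189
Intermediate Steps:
Z = -21 (Z = 7*(-3) = -21)
-7*(8*6 + Z) = -7*(8*6 - 21) = -7*(48 - 21) = -7*27 = -189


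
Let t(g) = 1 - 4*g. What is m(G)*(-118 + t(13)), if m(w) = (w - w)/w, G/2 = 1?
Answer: 0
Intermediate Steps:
G = 2 (G = 2*1 = 2)
m(w) = 0 (m(w) = 0/w = 0)
m(G)*(-118 + t(13)) = 0*(-118 + (1 - 4*13)) = 0*(-118 + (1 - 52)) = 0*(-118 - 51) = 0*(-169) = 0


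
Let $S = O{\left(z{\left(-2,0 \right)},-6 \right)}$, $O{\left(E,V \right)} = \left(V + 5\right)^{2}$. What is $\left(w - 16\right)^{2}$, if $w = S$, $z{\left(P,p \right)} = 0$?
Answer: $225$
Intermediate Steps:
$O{\left(E,V \right)} = \left(5 + V\right)^{2}$
$S = 1$ ($S = \left(5 - 6\right)^{2} = \left(-1\right)^{2} = 1$)
$w = 1$
$\left(w - 16\right)^{2} = \left(1 - 16\right)^{2} = \left(-15\right)^{2} = 225$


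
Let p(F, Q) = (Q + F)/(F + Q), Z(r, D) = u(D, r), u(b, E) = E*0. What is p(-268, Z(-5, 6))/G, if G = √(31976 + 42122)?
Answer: √74098/74098 ≈ 0.0036736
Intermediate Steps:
u(b, E) = 0
Z(r, D) = 0
p(F, Q) = 1 (p(F, Q) = (F + Q)/(F + Q) = 1)
G = √74098 ≈ 272.21
p(-268, Z(-5, 6))/G = 1/√74098 = 1*(√74098/74098) = √74098/74098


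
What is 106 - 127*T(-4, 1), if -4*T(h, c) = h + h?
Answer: -148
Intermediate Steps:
T(h, c) = -h/2 (T(h, c) = -(h + h)/4 = -h/2)
106 - 127*T(-4, 1) = 106 - (-127)*(-4)/2 = 106 - 127*2 = 106 - 254 = -148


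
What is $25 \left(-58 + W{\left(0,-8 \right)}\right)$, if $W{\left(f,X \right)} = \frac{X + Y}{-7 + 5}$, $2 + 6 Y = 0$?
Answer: $- \frac{8075}{6} \approx -1345.8$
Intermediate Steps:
$Y = - \frac{1}{3}$ ($Y = - \frac{1}{3} + \frac{1}{6} \cdot 0 = - \frac{1}{3} + 0 = - \frac{1}{3} \approx -0.33333$)
$W{\left(f,X \right)} = \frac{1}{6} - \frac{X}{2}$ ($W{\left(f,X \right)} = \frac{X - \frac{1}{3}}{-7 + 5} = \frac{- \frac{1}{3} + X}{-2} = \left(- \frac{1}{3} + X\right) \left(- \frac{1}{2}\right) = \frac{1}{6} - \frac{X}{2}$)
$25 \left(-58 + W{\left(0,-8 \right)}\right) = 25 \left(-58 + \left(\frac{1}{6} - -4\right)\right) = 25 \left(-58 + \left(\frac{1}{6} + 4\right)\right) = 25 \left(-58 + \frac{25}{6}\right) = 25 \left(- \frac{323}{6}\right) = - \frac{8075}{6}$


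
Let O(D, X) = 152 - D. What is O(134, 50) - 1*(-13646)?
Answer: 13664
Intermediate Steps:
O(134, 50) - 1*(-13646) = (152 - 1*134) - 1*(-13646) = (152 - 134) + 13646 = 18 + 13646 = 13664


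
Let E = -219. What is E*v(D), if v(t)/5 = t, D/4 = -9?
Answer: 39420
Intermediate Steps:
D = -36 (D = 4*(-9) = -36)
v(t) = 5*t
E*v(D) = -1095*(-36) = -219*(-180) = 39420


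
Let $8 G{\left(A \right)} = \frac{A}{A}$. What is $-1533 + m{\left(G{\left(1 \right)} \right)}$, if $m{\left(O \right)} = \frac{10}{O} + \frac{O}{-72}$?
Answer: $- \frac{836929}{576} \approx -1453.0$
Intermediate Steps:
$G{\left(A \right)} = \frac{1}{8}$ ($G{\left(A \right)} = \frac{A \frac{1}{A}}{8} = \frac{1}{8} \cdot 1 = \frac{1}{8}$)
$m{\left(O \right)} = \frac{10}{O} - \frac{O}{72}$ ($m{\left(O \right)} = \frac{10}{O} + O \left(- \frac{1}{72}\right) = \frac{10}{O} - \frac{O}{72}$)
$-1533 + m{\left(G{\left(1 \right)} \right)} = -1533 + \left(10 \frac{1}{\frac{1}{8}} - \frac{1}{576}\right) = -1533 + \left(10 \cdot 8 - \frac{1}{576}\right) = -1533 + \left(80 - \frac{1}{576}\right) = -1533 + \frac{46079}{576} = - \frac{836929}{576}$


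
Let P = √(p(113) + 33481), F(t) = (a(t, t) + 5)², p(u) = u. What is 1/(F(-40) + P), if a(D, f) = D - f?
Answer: -25/32969 + √33594/32969 ≈ 0.0048011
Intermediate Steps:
F(t) = 25 (F(t) = ((t - t) + 5)² = (0 + 5)² = 5² = 25)
P = √33594 (P = √(113 + 33481) = √33594 ≈ 183.29)
1/(F(-40) + P) = 1/(25 + √33594)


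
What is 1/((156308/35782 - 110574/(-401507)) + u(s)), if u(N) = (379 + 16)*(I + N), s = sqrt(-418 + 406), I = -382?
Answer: -1297631311161738509802011/195809664674001667513074376904 - 20382270908615284581755*I*sqrt(3)/587428994022005002539223130712 ≈ -6.627e-6 - 6.0098e-8*I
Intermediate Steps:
s = 2*I*sqrt(3) (s = sqrt(-12) = 2*I*sqrt(3) ≈ 3.4641*I)
u(N) = -150890 + 395*N (u(N) = (379 + 16)*(-382 + N) = 395*(-382 + N) = -150890 + 395*N)
1/((156308/35782 - 110574/(-401507)) + u(s)) = 1/((156308/35782 - 110574/(-401507)) + (-150890 + 395*(2*I*sqrt(3)))) = 1/((156308*(1/35782) - 110574*(-1/401507)) + (-150890 + 790*I*sqrt(3))) = 1/((78154/17891 + 110574/401507) + (-150890 + 790*I*sqrt(3))) = 1/(33357657512/7183361737 + (-150890 + 790*I*sqrt(3))) = 1/(-1083864094838418/7183361737 + 790*I*sqrt(3))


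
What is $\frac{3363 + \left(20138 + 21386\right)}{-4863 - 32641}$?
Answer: $- \frac{44887}{37504} \approx -1.1969$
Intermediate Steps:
$\frac{3363 + \left(20138 + 21386\right)}{-4863 - 32641} = \frac{3363 + 41524}{-37504} = 44887 \left(- \frac{1}{37504}\right) = - \frac{44887}{37504}$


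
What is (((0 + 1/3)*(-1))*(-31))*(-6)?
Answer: -62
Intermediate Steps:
(((0 + 1/3)*(-1))*(-31))*(-6) = (((0 + ⅓)*(-1))*(-31))*(-6) = (((⅓)*(-1))*(-31))*(-6) = -⅓*(-31)*(-6) = (31/3)*(-6) = -62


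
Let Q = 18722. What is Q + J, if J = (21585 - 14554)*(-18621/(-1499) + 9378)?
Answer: 98998128811/1499 ≈ 6.6043e+7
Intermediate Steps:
J = 98970064533/1499 (J = 7031*(-18621*(-1/1499) + 9378) = 7031*(18621/1499 + 9378) = 7031*(14076243/1499) = 98970064533/1499 ≈ 6.6024e+7)
Q + J = 18722 + 98970064533/1499 = 98998128811/1499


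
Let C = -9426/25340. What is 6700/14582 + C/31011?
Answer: 438737342339/954900738890 ≈ 0.45946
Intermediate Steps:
C = -4713/12670 (C = -9426*1/25340 = -4713/12670 ≈ -0.37198)
6700/14582 + C/31011 = 6700/14582 - 4713/12670/31011 = 6700*(1/14582) - 4713/12670*1/31011 = 3350/7291 - 1571/130969790 = 438737342339/954900738890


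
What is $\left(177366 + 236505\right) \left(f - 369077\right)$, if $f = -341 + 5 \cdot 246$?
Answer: $-152382335748$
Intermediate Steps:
$f = 889$ ($f = -341 + 1230 = 889$)
$\left(177366 + 236505\right) \left(f - 369077\right) = \left(177366 + 236505\right) \left(889 - 369077\right) = 413871 \left(-368188\right) = -152382335748$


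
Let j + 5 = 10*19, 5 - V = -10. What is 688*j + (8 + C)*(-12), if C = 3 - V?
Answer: 127328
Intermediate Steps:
V = 15 (V = 5 - 1*(-10) = 5 + 10 = 15)
C = -12 (C = 3 - 1*15 = 3 - 15 = -12)
j = 185 (j = -5 + 10*19 = -5 + 190 = 185)
688*j + (8 + C)*(-12) = 688*185 + (8 - 12)*(-12) = 127280 - 4*(-12) = 127280 + 48 = 127328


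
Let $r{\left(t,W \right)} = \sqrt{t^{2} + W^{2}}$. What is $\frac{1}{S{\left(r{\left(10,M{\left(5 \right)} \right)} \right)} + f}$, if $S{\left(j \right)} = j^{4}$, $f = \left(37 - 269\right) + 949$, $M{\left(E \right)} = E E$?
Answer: $\frac{1}{526342} \approx 1.8999 \cdot 10^{-6}$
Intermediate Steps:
$M{\left(E \right)} = E^{2}$
$f = 717$ ($f = -232 + 949 = 717$)
$r{\left(t,W \right)} = \sqrt{W^{2} + t^{2}}$
$\frac{1}{S{\left(r{\left(10,M{\left(5 \right)} \right)} \right)} + f} = \frac{1}{\left(\sqrt{\left(5^{2}\right)^{2} + 10^{2}}\right)^{4} + 717} = \frac{1}{\left(\sqrt{25^{2} + 100}\right)^{4} + 717} = \frac{1}{\left(\sqrt{625 + 100}\right)^{4} + 717} = \frac{1}{\left(\sqrt{725}\right)^{4} + 717} = \frac{1}{\left(5 \sqrt{29}\right)^{4} + 717} = \frac{1}{525625 + 717} = \frac{1}{526342}$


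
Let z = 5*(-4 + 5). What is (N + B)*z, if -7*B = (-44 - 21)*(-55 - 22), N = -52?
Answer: -3835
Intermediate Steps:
z = 5 (z = 5*1 = 5)
B = -715 (B = -(-44 - 21)*(-55 - 22)/7 = -(-65)*(-77)/7 = -⅐*5005 = -715)
(N + B)*z = (-52 - 715)*5 = -767*5 = -3835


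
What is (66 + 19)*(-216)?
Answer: -18360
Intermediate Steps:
(66 + 19)*(-216) = 85*(-216) = -18360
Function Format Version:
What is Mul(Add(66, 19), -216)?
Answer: -18360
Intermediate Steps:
Mul(Add(66, 19), -216) = Mul(85, -216) = -18360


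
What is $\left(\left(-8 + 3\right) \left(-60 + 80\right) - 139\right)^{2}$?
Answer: $57121$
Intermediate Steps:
$\left(\left(-8 + 3\right) \left(-60 + 80\right) - 139\right)^{2} = \left(\left(-5\right) 20 - 139\right)^{2} = \left(-100 - 139\right)^{2} = \left(-239\right)^{2} = 57121$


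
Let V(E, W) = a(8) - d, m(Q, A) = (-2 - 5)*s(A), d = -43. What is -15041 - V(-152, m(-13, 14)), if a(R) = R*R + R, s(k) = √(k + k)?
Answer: -15156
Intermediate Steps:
s(k) = √2*√k (s(k) = √(2*k) = √2*√k)
a(R) = R + R² (a(R) = R² + R = R + R²)
m(Q, A) = -7*√2*√A (m(Q, A) = (-2 - 5)*(√2*√A) = -7*√2*√A)
V(E, W) = 115 (V(E, W) = 8*(1 + 8) - 1*(-43) = 8*9 + 43 = 72 + 43 = 115)
-15041 - V(-152, m(-13, 14)) = -15041 - 1*115 = -15041 - 115 = -15156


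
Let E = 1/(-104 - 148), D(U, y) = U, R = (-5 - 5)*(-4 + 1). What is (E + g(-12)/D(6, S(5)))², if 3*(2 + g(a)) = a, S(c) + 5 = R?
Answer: 64009/63504 ≈ 1.0080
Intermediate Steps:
R = 30 (R = -10*(-3) = 30)
S(c) = 25 (S(c) = -5 + 30 = 25)
g(a) = -2 + a/3
E = -1/252 (E = 1/(-252) = -1/252 ≈ -0.0039683)
(E + g(-12)/D(6, S(5)))² = (-1/252 + (-2 + (⅓)*(-12))/6)² = (-1/252 + (-2 - 4)*(⅙))² = (-1/252 - 6*⅙)² = (-1/252 - 1)² = (-253/252)² = 64009/63504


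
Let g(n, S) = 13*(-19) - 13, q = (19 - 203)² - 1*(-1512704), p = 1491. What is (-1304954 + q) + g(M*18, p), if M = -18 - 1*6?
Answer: 241346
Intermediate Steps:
M = -24 (M = -18 - 6 = -24)
q = 1546560 (q = (-184)² + 1512704 = 33856 + 1512704 = 1546560)
g(n, S) = -260 (g(n, S) = -247 - 13 = -260)
(-1304954 + q) + g(M*18, p) = (-1304954 + 1546560) - 260 = 241606 - 260 = 241346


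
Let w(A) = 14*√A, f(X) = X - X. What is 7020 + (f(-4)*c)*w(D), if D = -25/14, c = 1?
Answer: 7020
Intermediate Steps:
f(X) = 0
D = -25/14 (D = -25*1/14 = -25/14 ≈ -1.7857)
7020 + (f(-4)*c)*w(D) = 7020 + (0*1)*(14*√(-25/14)) = 7020 + 0*(14*(5*I*√14/14)) = 7020 + 0*(5*I*√14) = 7020 + 0 = 7020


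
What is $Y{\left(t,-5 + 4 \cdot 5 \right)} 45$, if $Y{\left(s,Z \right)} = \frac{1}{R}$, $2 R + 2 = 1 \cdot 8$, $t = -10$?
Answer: $15$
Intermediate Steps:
$R = 3$ ($R = -1 + \frac{1 \cdot 8}{2} = -1 + \frac{1}{2} \cdot 8 = -1 + 4 = 3$)
$Y{\left(s,Z \right)} = \frac{1}{3}$
$Y{\left(t,-5 + 4 \cdot 5 \right)} 45 = \frac{1}{3} \cdot 45 = 15$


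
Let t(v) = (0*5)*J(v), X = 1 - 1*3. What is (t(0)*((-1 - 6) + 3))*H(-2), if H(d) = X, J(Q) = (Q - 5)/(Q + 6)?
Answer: 0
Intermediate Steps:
X = -2 (X = 1 - 3 = -2)
J(Q) = (-5 + Q)/(6 + Q)
H(d) = -2
t(v) = 0 (t(v) = (0*5)*((-5 + v)/(6 + v)) = 0*((-5 + v)/(6 + v)) = 0)
(t(0)*((-1 - 6) + 3))*H(-2) = (0*((-1 - 6) + 3))*(-2) = (0*(-7 + 3))*(-2) = (0*(-4))*(-2) = 0*(-2) = 0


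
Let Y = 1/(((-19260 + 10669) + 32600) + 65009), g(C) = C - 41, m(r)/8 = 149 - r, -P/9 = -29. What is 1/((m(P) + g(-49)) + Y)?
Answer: -89018/87771747 ≈ -0.0010142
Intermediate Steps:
P = 261 (P = -9*(-29) = 261)
m(r) = 1192 - 8*r (m(r) = 8*(149 - r) = 1192 - 8*r)
g(C) = -41 + C
Y = 1/89018 (Y = 1/((-8591 + 32600) + 65009) = 1/(24009 + 65009) = 1/89018 ≈ 1.1234e-5)
1/((m(P) + g(-49)) + Y) = 1/(((1192 - 8*261) + (-41 - 49)) + 1/89018) = 1/(((1192 - 2088) - 90) + 1/89018) = 1/((-896 - 90) + 1/89018) = 1/(-986 + 1/89018) = 1/(-87771747/89018) = -89018/87771747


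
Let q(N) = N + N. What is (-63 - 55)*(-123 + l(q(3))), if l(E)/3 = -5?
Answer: 16284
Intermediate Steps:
q(N) = 2*N
l(E) = -15 (l(E) = 3*(-5) = -15)
(-63 - 55)*(-123 + l(q(3))) = (-63 - 55)*(-123 - 15) = -118*(-138) = 16284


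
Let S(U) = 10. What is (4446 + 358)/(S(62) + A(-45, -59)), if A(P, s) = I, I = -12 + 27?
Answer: 4804/25 ≈ 192.16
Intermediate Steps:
I = 15
A(P, s) = 15
(4446 + 358)/(S(62) + A(-45, -59)) = (4446 + 358)/(10 + 15) = 4804/25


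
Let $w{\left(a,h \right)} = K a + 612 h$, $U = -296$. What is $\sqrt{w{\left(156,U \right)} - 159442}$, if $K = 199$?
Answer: $5 i \sqrt{12382} \approx 556.37 i$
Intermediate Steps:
$w{\left(a,h \right)} = 199 a + 612 h$
$\sqrt{w{\left(156,U \right)} - 159442} = \sqrt{\left(199 \cdot 156 + 612 \left(-296\right)\right) - 159442} = \sqrt{\left(31044 - 181152\right) - 159442} = \sqrt{-150108 - 159442} = \sqrt{-309550} = 5 i \sqrt{12382}$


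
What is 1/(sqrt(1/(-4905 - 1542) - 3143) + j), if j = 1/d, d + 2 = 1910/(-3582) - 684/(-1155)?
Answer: -5949753046571565/36300169768611960073 - 1791306529609*I*sqrt(130635058134)/36300169768611960073 ≈ -0.0001639 - 0.017836*I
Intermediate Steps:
d = -1338397/689535 (d = -2 + (1910/(-3582) - 684/(-1155)) = -2 + (1910*(-1/3582) - 684*(-1/1155)) = -2 + (-955/1791 + 228/385) = -2 + 40673/689535 = -1338397/689535 ≈ -1.9410)
j = -689535/1338397 (j = 1/(-1338397/689535) = -689535/1338397 ≈ -0.51519)
1/(sqrt(1/(-4905 - 1542) - 3143) + j) = 1/(sqrt(1/(-4905 - 1542) - 3143) - 689535/1338397) = 1/(sqrt(1/(-6447) - 3143) - 689535/1338397) = 1/(sqrt(-1/6447 - 3143) - 689535/1338397) = 1/(sqrt(-20262922/6447) - 689535/1338397) = 1/(I*sqrt(130635058134)/6447 - 689535/1338397) = 1/(-689535/1338397 + I*sqrt(130635058134)/6447)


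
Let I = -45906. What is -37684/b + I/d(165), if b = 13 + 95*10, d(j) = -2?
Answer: 22066055/963 ≈ 22914.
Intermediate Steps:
b = 963 (b = 13 + 950 = 963)
-37684/b + I/d(165) = -37684/963 - 45906/(-2) = -37684*1/963 - 45906*(-1/2) = -37684/963 + 22953 = 22066055/963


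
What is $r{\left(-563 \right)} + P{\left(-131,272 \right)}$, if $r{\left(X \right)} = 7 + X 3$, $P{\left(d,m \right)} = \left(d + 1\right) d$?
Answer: $15348$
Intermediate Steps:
$P{\left(d,m \right)} = d \left(1 + d\right)$ ($P{\left(d,m \right)} = \left(1 + d\right) d = d \left(1 + d\right)$)
$r{\left(X \right)} = 7 + 3 X$
$r{\left(-563 \right)} + P{\left(-131,272 \right)} = \left(7 + 3 \left(-563\right)\right) - 131 \left(1 - 131\right) = \left(7 - 1689\right) - -17030 = -1682 + 17030 = 15348$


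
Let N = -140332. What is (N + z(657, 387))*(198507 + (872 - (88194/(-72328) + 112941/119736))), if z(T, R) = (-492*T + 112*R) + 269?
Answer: -10071397792871767147/120281464 ≈ -8.3732e+10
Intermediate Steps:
z(T, R) = 269 - 492*T + 112*R
(N + z(657, 387))*(198507 + (872 - (88194/(-72328) + 112941/119736))) = (-140332 + (269 - 492*657 + 112*387))*(198507 + (872 - (88194/(-72328) + 112941/119736))) = (-140332 + (269 - 323244 + 43344))*(198507 + (872 - (88194*(-1/72328) + 112941*(1/119736)))) = (-140332 - 279631)*(198507 + (872 - (-44097/36164 + 12549/13304))) = -419963*(198507 + (872 - 1*(-33211113/120281464))) = -419963*(198507 + (872 + 33211113/120281464)) = -419963*(198507 + 104918647721/120281464) = -419963*23981631221969/120281464 = -10071397792871767147/120281464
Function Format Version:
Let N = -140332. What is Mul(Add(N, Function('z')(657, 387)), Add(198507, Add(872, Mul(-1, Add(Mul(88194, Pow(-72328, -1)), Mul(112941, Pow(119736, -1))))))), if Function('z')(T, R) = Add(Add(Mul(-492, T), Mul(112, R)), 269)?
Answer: Rational(-10071397792871767147, 120281464) ≈ -8.3732e+10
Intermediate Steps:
Function('z')(T, R) = Add(269, Mul(-492, T), Mul(112, R))
Mul(Add(N, Function('z')(657, 387)), Add(198507, Add(872, Mul(-1, Add(Mul(88194, Pow(-72328, -1)), Mul(112941, Pow(119736, -1))))))) = Mul(Add(-140332, Add(269, Mul(-492, 657), Mul(112, 387))), Add(198507, Add(872, Mul(-1, Add(Mul(88194, Pow(-72328, -1)), Mul(112941, Pow(119736, -1))))))) = Mul(Add(-140332, Add(269, -323244, 43344)), Add(198507, Add(872, Mul(-1, Add(Mul(88194, Rational(-1, 72328)), Mul(112941, Rational(1, 119736))))))) = Mul(Add(-140332, -279631), Add(198507, Add(872, Mul(-1, Add(Rational(-44097, 36164), Rational(12549, 13304)))))) = Mul(-419963, Add(198507, Add(872, Mul(-1, Rational(-33211113, 120281464))))) = Mul(-419963, Add(198507, Add(872, Rational(33211113, 120281464)))) = Mul(-419963, Add(198507, Rational(104918647721, 120281464))) = Mul(-419963, Rational(23981631221969, 120281464)) = Rational(-10071397792871767147, 120281464)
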